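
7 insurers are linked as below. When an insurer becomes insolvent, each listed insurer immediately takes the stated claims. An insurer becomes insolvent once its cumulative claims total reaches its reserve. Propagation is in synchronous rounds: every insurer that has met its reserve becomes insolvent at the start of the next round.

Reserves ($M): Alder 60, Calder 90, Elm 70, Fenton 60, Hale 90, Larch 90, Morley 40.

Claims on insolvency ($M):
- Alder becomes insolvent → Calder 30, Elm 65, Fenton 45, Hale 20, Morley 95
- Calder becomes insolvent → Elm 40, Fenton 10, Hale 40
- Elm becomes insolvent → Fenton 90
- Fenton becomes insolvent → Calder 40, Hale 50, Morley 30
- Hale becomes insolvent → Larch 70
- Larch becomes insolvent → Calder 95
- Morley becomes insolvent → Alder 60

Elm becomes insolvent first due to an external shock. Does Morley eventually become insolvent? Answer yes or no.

Round 1 — Elm becomes insolvent (initial).
  Fenton: +90 → 90 ≥ 60
Round 2 — Fenton becomes insolvent.
  Calder: +40 → 40 < 90
  Hale: +50 → 50 < 90
  Morley: +30 → 30 < 40
No further insolvencies.

no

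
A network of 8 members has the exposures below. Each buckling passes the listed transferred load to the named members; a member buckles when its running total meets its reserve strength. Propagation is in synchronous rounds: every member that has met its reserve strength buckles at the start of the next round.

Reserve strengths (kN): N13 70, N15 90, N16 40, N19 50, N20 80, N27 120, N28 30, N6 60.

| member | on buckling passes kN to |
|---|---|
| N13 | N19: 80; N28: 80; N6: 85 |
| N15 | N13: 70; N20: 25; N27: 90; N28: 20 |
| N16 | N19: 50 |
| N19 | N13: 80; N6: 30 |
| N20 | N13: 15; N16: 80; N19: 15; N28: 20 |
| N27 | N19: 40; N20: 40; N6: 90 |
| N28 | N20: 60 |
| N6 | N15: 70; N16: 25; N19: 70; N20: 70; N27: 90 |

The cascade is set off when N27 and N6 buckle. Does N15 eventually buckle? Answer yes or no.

Round 1 — N27, N6 buckle (initial).
  N15: +70 → 70 < 90
  N16: +25 → 25 < 40
  N19: +40+70 → 110 ≥ 50
  N20: +40+70 → 110 ≥ 80
Round 2 — N19, N20 buckle.
  N13: +80+15 → 95 ≥ 70
  N16: +80 → 105 ≥ 40
  N28: +20 → 20 < 30
Round 3 — N13, N16 buckle.
  N28: +80 → 100 ≥ 30
Round 4 — N28 buckles.
No further bucklings.

no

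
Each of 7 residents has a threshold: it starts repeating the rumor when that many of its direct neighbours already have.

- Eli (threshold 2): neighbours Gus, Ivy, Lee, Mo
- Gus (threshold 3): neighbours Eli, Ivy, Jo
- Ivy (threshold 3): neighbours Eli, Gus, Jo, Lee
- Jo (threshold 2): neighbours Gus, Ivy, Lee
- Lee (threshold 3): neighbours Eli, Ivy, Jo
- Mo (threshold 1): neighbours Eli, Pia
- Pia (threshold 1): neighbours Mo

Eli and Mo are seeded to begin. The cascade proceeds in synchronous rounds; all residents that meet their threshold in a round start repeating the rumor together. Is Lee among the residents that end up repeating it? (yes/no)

no

Round 1 — Eli, Mo start repeating the rumor (initial).
Round 2 — checking thresholds:
  Gus: 1 of 3 neighbours < 3, holds.
  Ivy: 1 of 4 neighbours < 3, holds.
  Lee: 1 of 3 neighbours < 3, holds.
  Pia: 1 of 1 neighbours ≥ 1, starts repeating the rumor.
Round 3 — no new spreads; cascade stops.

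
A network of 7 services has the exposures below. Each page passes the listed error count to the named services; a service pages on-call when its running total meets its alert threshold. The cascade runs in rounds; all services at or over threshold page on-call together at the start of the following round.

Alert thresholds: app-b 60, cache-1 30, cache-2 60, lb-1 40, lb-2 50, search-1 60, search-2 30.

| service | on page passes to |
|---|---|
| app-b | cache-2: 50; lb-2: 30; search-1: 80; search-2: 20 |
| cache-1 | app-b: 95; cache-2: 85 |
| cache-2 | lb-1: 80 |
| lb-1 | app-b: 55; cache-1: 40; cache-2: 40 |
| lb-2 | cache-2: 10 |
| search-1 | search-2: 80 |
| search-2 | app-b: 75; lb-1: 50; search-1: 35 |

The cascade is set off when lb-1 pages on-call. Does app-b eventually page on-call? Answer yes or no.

yes

Round 1 — lb-1 pages on-call (initial).
  app-b: +55 → 55 < 60
  cache-1: +40 → 40 ≥ 30
  cache-2: +40 → 40 < 60
Round 2 — cache-1 pages on-call.
  app-b: +95 → 150 ≥ 60
  cache-2: +85 → 125 ≥ 60
Round 3 — app-b, cache-2 page on-call.
  lb-2: +30 → 30 < 50
  search-1: +80 → 80 ≥ 60
  search-2: +20 → 20 < 30
Round 4 — search-1 pages on-call.
  search-2: +80 → 100 ≥ 30
Round 5 — search-2 pages on-call.
No further pages.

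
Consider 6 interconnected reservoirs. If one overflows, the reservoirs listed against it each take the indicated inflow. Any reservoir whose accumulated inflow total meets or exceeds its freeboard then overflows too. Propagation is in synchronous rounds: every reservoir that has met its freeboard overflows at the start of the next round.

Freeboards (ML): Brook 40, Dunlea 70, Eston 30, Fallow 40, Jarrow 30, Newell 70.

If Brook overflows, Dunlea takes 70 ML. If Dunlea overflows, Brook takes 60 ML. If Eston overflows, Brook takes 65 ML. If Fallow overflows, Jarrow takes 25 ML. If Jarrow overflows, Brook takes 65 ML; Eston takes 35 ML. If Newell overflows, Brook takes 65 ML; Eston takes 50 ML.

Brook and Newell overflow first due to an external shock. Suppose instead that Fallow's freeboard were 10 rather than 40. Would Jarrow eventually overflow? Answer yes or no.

no

With Fallow's freeboard at 10:
Round 1 — Brook, Newell overflow (initial).
  Dunlea: +70 → 70 ≥ 70
  Eston: +50 → 50 ≥ 30
Round 2 — Dunlea, Eston overflow.
No further overflows.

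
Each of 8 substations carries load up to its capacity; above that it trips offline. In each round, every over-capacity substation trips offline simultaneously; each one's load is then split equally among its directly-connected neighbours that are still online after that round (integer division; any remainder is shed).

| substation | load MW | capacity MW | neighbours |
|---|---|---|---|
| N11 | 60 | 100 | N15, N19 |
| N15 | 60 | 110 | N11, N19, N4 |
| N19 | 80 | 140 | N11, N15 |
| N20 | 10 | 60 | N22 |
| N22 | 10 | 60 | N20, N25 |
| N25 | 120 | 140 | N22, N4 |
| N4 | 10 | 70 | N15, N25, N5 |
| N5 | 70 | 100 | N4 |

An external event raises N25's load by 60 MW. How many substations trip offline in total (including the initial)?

Round 1 — N25 at 180 > 140. N25 trips offline.
  N25 sheds 180 MW to N22, N4: 90 each.
    N22: 10+90 = 100 > 60
    N4: 10+90 = 100 > 70
Round 2 — N22, N4 trip offline.
  N22 sheds 100 MW to N20: 100 each.
    N20: 10+100 = 110 > 60
  N4 sheds 100 MW to N15, N5: 50 each.
    N15: 60+50 = 110 ≤ 110
    N5: 70+50 = 120 > 100
Round 3 — N20, N5 trip offline.
  N20 sheds 110 MW: no online neighbours, lost.
  N5 sheds 120 MW: no online neighbours, lost.
No further trips.

5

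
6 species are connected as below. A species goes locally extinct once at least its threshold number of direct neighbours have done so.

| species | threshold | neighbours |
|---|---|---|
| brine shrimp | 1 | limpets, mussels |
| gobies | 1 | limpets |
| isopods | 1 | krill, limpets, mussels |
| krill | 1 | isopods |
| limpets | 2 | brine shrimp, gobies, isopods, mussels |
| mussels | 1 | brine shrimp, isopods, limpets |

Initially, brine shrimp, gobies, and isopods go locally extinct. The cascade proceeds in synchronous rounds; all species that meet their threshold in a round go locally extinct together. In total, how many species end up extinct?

6

Round 1 — brine shrimp, gobies, isopods go locally extinct (initial).
Round 2 — checking thresholds:
  krill: 1 of 1 neighbours ≥ 1, goes locally extinct.
  limpets: 3 of 4 neighbours ≥ 2, goes locally extinct.
  mussels: 2 of 3 neighbours ≥ 1, goes locally extinct.
Round 3 — no new extinctions; cascade stops.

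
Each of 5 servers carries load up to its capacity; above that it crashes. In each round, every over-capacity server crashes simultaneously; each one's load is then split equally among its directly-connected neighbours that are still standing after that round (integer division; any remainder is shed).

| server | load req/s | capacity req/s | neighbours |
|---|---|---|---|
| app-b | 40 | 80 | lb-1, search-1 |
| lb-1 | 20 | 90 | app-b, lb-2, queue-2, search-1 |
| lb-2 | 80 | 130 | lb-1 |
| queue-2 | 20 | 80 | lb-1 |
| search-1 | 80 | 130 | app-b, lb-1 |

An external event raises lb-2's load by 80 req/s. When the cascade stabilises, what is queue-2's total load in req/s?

80

Round 1 — lb-2 at 160 > 130. lb-2 crashes.
  lb-2 sheds 160 req/s to lb-1: 160 each.
    lb-1: 20+160 = 180 > 90
Round 2 — lb-1 crashes.
  lb-1 sheds 180 req/s to app-b, queue-2, search-1: 60 each.
    app-b: 40+60 = 100 > 80
    queue-2: 20+60 = 80 ≤ 80
    search-1: 80+60 = 140 > 130
Round 3 — app-b, search-1 crash.
  app-b sheds 100 req/s: no online neighbours, lost.
  search-1 sheds 140 req/s: no online neighbours, lost.
No further crashes.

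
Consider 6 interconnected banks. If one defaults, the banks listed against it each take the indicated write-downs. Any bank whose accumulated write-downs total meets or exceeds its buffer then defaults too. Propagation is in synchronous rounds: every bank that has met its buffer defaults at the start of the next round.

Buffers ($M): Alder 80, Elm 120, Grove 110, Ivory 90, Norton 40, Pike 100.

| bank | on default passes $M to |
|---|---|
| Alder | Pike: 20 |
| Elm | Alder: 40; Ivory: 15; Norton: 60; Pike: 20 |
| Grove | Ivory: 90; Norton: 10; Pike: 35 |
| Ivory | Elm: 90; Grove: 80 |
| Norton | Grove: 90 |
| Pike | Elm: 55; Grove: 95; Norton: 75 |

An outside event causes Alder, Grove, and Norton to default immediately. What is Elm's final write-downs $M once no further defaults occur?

Round 1 — Alder, Grove, Norton default (initial).
  Ivory: +90 → 90 ≥ 90
  Pike: +20+35 → 55 < 100
Round 2 — Ivory defaults.
  Elm: +90 → 90 < 120
No further defaults.

90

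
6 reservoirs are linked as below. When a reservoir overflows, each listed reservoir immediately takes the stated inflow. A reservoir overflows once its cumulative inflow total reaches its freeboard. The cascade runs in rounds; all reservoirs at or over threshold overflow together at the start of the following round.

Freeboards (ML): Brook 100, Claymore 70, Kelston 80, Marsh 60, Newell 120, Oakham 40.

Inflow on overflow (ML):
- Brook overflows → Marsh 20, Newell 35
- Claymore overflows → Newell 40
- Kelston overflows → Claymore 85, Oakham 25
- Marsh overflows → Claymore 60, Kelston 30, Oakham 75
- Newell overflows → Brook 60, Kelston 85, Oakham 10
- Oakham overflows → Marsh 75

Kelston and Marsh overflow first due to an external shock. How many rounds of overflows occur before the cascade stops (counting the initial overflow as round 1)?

Round 1 — Kelston, Marsh overflow (initial).
  Claymore: +85+60 → 145 ≥ 70
  Oakham: +25+75 → 100 ≥ 40
Round 2 — Claymore, Oakham overflow.
  Newell: +40 → 40 < 120
No further overflows.

2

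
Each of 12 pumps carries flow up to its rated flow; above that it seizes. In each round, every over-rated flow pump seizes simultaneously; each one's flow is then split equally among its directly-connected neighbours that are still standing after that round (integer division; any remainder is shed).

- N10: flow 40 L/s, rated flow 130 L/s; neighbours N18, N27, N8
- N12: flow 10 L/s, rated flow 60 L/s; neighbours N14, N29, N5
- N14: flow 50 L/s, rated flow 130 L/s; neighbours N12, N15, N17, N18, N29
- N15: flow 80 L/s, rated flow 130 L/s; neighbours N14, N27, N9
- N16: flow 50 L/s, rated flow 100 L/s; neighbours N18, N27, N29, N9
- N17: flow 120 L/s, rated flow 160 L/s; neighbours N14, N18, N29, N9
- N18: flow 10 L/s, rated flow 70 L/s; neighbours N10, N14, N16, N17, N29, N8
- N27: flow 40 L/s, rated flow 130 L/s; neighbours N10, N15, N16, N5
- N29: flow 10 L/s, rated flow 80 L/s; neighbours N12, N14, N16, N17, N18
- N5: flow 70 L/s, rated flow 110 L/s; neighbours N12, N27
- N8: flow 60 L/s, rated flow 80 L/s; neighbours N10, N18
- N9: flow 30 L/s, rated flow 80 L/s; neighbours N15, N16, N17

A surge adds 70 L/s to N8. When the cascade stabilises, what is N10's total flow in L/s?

120

Round 1 — N8 at 130 > 80. N8 seizes.
  N8 sheds 130 L/s to N10, N18: 65 each.
    N10: 40+65 = 105 ≤ 130
    N18: 10+65 = 75 > 70
Round 2 — N18 seizes.
  N18 sheds 75 L/s to N10, N14, N16, N17, N29: 15 each.
    N10: 105+15 = 120 ≤ 130
    N14: 50+15 = 65 ≤ 130
    N16: 50+15 = 65 ≤ 100
    N17: 120+15 = 135 ≤ 160
    N29: 10+15 = 25 ≤ 80
No further seizures.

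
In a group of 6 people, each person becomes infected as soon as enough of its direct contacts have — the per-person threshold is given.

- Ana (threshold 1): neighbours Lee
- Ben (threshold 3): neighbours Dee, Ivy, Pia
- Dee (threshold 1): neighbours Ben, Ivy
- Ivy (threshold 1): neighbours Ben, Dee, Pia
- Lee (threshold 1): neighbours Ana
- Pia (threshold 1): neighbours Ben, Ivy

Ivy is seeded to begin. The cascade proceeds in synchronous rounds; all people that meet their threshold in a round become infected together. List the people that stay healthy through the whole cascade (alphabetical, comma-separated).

Ana, Lee

Round 1 — Ivy becomes infected (initial).
Round 2 — checking thresholds:
  Ben: 1 of 3 neighbours < 3, below threshold.
  Dee: 1 of 2 neighbours ≥ 1, becomes infected.
  Pia: 1 of 2 neighbours ≥ 1, becomes infected.
Round 3 — checking thresholds:
  Ben: 3 of 3 neighbours ≥ 3, becomes infected.
Round 4 — no new infections; cascade stops.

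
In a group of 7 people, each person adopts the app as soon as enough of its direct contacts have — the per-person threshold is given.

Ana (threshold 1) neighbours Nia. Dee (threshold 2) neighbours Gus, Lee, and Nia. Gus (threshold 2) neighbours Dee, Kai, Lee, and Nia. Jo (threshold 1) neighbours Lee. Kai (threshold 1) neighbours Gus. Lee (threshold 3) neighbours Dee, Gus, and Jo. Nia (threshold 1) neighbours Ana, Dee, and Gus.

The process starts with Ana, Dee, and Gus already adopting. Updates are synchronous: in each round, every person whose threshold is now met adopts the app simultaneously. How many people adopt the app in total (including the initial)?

Round 1 — Ana, Dee, Gus adopt the app (initial).
Round 2 — checking thresholds:
  Kai: 1 of 1 neighbours ≥ 1, adopts the app.
  Lee: 2 of 3 neighbours < 3, holds.
  Nia: 3 of 3 neighbours ≥ 1, adopts the app.
Round 3 — no new adoptions; cascade stops.

5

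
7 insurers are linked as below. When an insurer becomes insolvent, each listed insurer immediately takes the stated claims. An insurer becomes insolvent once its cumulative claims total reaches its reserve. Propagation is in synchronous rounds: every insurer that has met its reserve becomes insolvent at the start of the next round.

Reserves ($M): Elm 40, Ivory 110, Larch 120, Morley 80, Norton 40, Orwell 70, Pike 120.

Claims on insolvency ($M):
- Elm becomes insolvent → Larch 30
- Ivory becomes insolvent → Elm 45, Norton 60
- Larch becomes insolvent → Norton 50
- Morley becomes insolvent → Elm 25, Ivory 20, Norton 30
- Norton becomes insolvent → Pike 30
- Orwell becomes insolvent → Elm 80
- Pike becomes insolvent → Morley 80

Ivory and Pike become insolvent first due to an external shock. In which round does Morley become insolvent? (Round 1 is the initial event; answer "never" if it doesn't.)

2

Round 1 — Ivory, Pike become insolvent (initial).
  Elm: +45 → 45 ≥ 40
  Morley: +80 → 80 ≥ 80
  Norton: +60 → 60 ≥ 40
Round 2 — Elm, Morley, Norton become insolvent.
  Larch: +30 → 30 < 120
No further insolvencies.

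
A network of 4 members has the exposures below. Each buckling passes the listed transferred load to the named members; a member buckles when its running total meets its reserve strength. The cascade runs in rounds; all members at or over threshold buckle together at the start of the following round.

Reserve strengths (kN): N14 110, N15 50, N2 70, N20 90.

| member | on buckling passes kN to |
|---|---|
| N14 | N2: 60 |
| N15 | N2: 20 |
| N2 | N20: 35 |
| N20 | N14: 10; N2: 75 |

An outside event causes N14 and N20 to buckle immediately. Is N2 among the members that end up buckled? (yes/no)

yes

Round 1 — N14, N20 buckle (initial).
  N2: +60+75 → 135 ≥ 70
Round 2 — N2 buckles.
No further bucklings.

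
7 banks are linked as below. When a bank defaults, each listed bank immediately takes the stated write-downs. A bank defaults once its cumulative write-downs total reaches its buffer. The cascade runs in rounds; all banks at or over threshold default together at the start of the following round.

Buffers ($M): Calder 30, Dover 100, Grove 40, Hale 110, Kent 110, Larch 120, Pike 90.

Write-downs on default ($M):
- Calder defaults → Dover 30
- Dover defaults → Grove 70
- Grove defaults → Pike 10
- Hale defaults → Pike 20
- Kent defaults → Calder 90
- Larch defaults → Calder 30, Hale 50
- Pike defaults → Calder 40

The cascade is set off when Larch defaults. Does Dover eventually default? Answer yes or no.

no

Round 1 — Larch defaults (initial).
  Calder: +30 → 30 ≥ 30
  Hale: +50 → 50 < 110
Round 2 — Calder defaults.
  Dover: +30 → 30 < 100
No further defaults.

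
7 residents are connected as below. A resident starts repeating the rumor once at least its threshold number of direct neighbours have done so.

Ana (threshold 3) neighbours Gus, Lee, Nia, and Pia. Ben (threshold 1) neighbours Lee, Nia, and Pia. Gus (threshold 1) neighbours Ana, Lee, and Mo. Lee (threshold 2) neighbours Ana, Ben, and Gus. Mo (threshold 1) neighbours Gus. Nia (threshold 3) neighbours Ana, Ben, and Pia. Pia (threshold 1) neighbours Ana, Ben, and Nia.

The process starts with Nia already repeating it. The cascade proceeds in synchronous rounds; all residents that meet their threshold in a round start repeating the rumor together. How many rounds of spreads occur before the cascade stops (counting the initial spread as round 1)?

Round 1 — Nia starts repeating the rumor (initial).
Round 2 — checking thresholds:
  Ana: 1 of 4 neighbours < 3, holds.
  Ben: 1 of 3 neighbours ≥ 1, starts repeating the rumor.
  Pia: 1 of 3 neighbours ≥ 1, starts repeating the rumor.
Round 3 — no new spreads; cascade stops.

2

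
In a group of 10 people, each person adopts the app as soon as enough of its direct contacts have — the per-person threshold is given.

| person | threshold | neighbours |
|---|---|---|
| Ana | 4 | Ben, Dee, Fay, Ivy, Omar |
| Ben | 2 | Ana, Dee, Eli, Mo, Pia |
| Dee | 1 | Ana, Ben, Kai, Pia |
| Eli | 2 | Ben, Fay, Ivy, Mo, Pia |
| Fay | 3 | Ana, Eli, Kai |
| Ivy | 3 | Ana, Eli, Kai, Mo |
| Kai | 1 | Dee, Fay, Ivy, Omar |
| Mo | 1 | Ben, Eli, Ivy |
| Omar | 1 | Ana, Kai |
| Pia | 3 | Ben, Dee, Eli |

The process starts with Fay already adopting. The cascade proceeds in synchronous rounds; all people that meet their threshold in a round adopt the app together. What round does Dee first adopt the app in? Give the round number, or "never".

3

Round 1 — Fay adopts the app (initial).
Round 2 — checking thresholds:
  Ana: 1 of 5 neighbours < 4, holds.
  Eli: 1 of 5 neighbours < 2, holds.
  Kai: 1 of 4 neighbours ≥ 1, adopts the app.
Round 3 — checking thresholds:
  Ana: 1 of 5 neighbours < 4, holds.
  Dee: 1 of 4 neighbours ≥ 1, adopts the app.
  Eli: 1 of 5 neighbours < 2, holds.
  Ivy: 1 of 4 neighbours < 3, holds.
  Omar: 1 of 2 neighbours ≥ 1, adopts the app.
Round 4 — no new adoptions; cascade stops.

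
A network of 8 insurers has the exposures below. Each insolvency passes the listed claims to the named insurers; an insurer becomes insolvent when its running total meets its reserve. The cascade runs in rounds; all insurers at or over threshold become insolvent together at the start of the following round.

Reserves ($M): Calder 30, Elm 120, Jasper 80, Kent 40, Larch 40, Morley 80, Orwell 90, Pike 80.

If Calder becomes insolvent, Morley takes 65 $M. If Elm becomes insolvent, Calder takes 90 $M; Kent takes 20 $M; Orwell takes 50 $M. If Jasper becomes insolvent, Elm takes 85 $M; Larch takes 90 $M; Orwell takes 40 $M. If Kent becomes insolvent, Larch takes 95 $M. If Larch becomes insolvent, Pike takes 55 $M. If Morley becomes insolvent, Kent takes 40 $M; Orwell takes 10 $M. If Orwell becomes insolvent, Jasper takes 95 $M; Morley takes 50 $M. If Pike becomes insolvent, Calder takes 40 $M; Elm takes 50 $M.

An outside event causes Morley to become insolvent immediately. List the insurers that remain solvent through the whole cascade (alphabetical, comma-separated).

Round 1 — Morley becomes insolvent (initial).
  Kent: +40 → 40 ≥ 40
  Orwell: +10 → 10 < 90
Round 2 — Kent becomes insolvent.
  Larch: +95 → 95 ≥ 40
Round 3 — Larch becomes insolvent.
  Pike: +55 → 55 < 80
No further insolvencies.

Calder, Elm, Jasper, Orwell, Pike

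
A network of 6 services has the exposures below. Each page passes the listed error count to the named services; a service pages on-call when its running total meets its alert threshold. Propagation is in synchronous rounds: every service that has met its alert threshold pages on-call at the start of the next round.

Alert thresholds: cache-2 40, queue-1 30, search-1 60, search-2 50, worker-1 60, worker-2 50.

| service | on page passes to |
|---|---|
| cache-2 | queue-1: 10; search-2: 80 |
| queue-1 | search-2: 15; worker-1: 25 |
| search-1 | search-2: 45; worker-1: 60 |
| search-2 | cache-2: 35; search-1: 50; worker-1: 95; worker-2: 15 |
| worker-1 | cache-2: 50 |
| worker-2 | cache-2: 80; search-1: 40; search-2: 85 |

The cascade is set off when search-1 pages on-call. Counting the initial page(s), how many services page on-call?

Round 1 — search-1 pages on-call (initial).
  search-2: +45 → 45 < 50
  worker-1: +60 → 60 ≥ 60
Round 2 — worker-1 pages on-call.
  cache-2: +50 → 50 ≥ 40
Round 3 — cache-2 pages on-call.
  queue-1: +10 → 10 < 30
  search-2: +80 → 125 ≥ 50
Round 4 — search-2 pages on-call.
  worker-2: +15 → 15 < 50
No further pages.

4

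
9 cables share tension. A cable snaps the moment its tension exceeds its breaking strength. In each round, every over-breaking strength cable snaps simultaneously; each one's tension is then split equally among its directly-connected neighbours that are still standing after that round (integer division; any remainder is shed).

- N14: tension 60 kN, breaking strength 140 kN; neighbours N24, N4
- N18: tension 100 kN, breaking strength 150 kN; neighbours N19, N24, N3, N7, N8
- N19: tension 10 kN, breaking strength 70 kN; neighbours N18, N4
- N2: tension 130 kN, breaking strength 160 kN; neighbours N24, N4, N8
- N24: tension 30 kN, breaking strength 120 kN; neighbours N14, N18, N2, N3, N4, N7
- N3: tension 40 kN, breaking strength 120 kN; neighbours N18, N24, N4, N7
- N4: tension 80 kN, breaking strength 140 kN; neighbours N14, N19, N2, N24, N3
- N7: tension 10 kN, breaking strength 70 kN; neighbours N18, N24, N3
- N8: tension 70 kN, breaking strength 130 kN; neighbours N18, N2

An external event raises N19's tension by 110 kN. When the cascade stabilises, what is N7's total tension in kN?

50

Round 1 — N19 at 120 > 70. N19 snaps.
  N19 sheds 120 kN to N18, N4: 60 each.
    N18: 100+60 = 160 > 150
    N4: 80+60 = 140 ≤ 140
Round 2 — N18 snaps.
  N18 sheds 160 kN to N24, N3, N7, N8: 40 each.
    N24: 30+40 = 70 ≤ 120
    N3: 40+40 = 80 ≤ 120
    N7: 10+40 = 50 ≤ 70
    N8: 70+40 = 110 ≤ 130
No further breaks.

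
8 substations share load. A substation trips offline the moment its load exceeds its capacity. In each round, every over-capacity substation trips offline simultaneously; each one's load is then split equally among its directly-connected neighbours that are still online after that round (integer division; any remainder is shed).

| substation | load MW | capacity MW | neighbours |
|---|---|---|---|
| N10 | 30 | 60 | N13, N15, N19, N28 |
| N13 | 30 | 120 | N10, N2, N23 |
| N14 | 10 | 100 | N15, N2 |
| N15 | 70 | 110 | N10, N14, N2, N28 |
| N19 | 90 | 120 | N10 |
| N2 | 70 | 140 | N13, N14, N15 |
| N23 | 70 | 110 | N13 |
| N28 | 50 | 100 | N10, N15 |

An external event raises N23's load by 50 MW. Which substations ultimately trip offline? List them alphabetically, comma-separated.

Round 1 — N23 at 120 > 110. N23 trips offline.
  N23 sheds 120 MW to N13: 120 each.
    N13: 30+120 = 150 > 120
Round 2 — N13 trips offline.
  N13 sheds 150 MW to N10, N2: 75 each.
    N10: 30+75 = 105 > 60
    N2: 70+75 = 145 > 140
Round 3 — N10, N2 trip offline.
  N10 sheds 105 MW to N15, N19, N28: 35 each.
    N15: 70+35 = 105 ≤ 110
    N19: 90+35 = 125 > 120
    N28: 50+35 = 85 ≤ 100
  N2 sheds 145 MW to N14, N15: 72 each (1 lost).
    N14: 10+72 = 82 ≤ 100
    N15: 105+72 = 177 > 110
Round 4 — N15, N19 trip offline.
  N15 sheds 177 MW to N14, N28: 88 each (1 lost).
    N14: 82+88 = 170 > 100
    N28: 85+88 = 173 > 100
  N19 sheds 125 MW: no online neighbours, lost.
Round 5 — N14, N28 trip offline.
  N14 sheds 170 MW: no online neighbours, lost.
  N28 sheds 173 MW: no online neighbours, lost.
No further trips.

N10, N13, N14, N15, N19, N2, N23, N28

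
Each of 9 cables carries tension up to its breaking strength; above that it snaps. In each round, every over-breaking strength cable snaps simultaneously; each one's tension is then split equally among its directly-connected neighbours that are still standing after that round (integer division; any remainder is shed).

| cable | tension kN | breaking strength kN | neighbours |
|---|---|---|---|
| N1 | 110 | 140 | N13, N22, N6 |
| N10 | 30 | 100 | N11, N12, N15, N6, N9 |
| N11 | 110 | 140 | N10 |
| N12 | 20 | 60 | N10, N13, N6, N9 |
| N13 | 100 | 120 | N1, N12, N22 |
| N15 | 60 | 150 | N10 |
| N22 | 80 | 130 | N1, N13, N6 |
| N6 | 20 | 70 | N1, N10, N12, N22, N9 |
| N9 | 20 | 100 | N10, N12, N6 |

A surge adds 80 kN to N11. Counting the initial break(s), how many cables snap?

8

Round 1 — N11 at 190 > 140. N11 snaps.
  N11 sheds 190 kN to N10: 190 each.
    N10: 30+190 = 220 > 100
Round 2 — N10 snaps.
  N10 sheds 220 kN to N12, N15, N6, N9: 55 each.
    N12: 20+55 = 75 > 60
    N15: 60+55 = 115 ≤ 150
    N6: 20+55 = 75 > 70
    N9: 20+55 = 75 ≤ 100
Round 3 — N12, N6 snap.
  N12 sheds 75 kN to N13, N9: 37 each (1 lost).
    N13: 100+37 = 137 > 120
    N9: 75+37 = 112 > 100
  N6 sheds 75 kN to N1, N22, N9: 25 each.
    N1: 110+25 = 135 ≤ 140
    N22: 80+25 = 105 ≤ 130
    N9: 112+25 = 137 > 100
Round 4 — N13, N9 snap.
  N13 sheds 137 kN to N1, N22: 68 each (1 lost).
    N1: 135+68 = 203 > 140
    N22: 105+68 = 173 > 130
  N9 sheds 137 kN: no online neighbours, lost.
Round 5 — N1, N22 snap.
  N1 sheds 203 kN: no online neighbours, lost.
  N22 sheds 173 kN: no online neighbours, lost.
No further breaks.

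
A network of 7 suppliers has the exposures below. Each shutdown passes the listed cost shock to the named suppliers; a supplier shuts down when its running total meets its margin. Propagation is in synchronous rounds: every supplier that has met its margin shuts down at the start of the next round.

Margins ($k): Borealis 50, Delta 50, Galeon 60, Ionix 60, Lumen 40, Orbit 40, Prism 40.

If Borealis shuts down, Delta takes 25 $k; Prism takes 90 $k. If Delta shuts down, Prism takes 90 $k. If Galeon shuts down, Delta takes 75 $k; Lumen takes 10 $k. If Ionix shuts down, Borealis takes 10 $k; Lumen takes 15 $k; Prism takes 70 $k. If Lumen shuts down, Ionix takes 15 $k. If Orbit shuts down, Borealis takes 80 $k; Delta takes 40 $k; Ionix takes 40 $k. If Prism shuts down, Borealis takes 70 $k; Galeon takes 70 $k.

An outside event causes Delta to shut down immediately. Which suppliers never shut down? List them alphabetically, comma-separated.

Ionix, Lumen, Orbit

Round 1 — Delta shuts down (initial).
  Prism: +90 → 90 ≥ 40
Round 2 — Prism shuts down.
  Borealis: +70 → 70 ≥ 50
  Galeon: +70 → 70 ≥ 60
Round 3 — Borealis, Galeon shut down.
  Lumen: +10 → 10 < 40
No further shutdowns.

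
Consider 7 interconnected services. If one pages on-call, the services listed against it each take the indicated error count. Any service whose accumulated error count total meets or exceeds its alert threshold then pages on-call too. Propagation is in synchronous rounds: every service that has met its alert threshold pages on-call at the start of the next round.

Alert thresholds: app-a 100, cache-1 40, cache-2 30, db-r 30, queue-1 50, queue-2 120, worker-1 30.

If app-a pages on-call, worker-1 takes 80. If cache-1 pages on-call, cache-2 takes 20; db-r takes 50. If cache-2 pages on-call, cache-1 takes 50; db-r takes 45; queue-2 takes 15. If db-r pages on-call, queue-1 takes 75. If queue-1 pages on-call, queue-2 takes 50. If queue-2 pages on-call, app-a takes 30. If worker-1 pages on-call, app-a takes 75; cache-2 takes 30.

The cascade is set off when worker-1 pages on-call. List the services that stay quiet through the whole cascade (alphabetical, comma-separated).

app-a, queue-2

Round 1 — worker-1 pages on-call (initial).
  app-a: +75 → 75 < 100
  cache-2: +30 → 30 ≥ 30
Round 2 — cache-2 pages on-call.
  cache-1: +50 → 50 ≥ 40
  db-r: +45 → 45 ≥ 30
  queue-2: +15 → 15 < 120
Round 3 — cache-1, db-r page on-call.
  queue-1: +75 → 75 ≥ 50
Round 4 — queue-1 pages on-call.
  queue-2: +50 → 65 < 120
No further pages.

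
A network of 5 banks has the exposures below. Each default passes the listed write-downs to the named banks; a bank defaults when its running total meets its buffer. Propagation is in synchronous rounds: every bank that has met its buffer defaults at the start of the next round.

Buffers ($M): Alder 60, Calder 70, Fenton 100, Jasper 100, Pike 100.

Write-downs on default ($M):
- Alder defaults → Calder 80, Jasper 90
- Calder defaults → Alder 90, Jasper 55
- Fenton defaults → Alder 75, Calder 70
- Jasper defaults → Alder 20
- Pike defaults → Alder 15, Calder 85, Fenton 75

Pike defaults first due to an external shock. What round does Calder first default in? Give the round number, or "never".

Round 1 — Pike defaults (initial).
  Alder: +15 → 15 < 60
  Calder: +85 → 85 ≥ 70
  Fenton: +75 → 75 < 100
Round 2 — Calder defaults.
  Alder: +90 → 105 ≥ 60
  Jasper: +55 → 55 < 100
Round 3 — Alder defaults.
  Jasper: +90 → 145 ≥ 100
Round 4 — Jasper defaults.
No further defaults.

2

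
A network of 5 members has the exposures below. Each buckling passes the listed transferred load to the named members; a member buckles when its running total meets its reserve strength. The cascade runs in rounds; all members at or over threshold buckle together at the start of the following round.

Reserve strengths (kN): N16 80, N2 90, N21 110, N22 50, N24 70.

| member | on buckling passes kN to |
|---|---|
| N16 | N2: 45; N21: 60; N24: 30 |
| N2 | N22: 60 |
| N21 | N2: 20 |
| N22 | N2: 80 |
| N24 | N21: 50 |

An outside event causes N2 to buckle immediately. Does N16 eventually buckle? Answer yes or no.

no

Round 1 — N2 buckles (initial).
  N22: +60 → 60 ≥ 50
Round 2 — N22 buckles.
No further bucklings.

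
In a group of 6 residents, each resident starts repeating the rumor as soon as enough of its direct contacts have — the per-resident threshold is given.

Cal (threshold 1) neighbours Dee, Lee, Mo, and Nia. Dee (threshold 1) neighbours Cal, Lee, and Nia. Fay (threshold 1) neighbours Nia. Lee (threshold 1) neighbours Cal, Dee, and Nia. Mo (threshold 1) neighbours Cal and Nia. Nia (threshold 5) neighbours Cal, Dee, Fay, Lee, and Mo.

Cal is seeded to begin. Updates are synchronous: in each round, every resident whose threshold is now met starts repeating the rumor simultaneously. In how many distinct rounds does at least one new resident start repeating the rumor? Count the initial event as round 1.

2

Round 1 — Cal starts repeating the rumor (initial).
Round 2 — checking thresholds:
  Dee: 1 of 3 neighbours ≥ 1, starts repeating the rumor.
  Lee: 1 of 3 neighbours ≥ 1, starts repeating the rumor.
  Mo: 1 of 2 neighbours ≥ 1, starts repeating the rumor.
  Nia: 1 of 5 neighbours < 5, below threshold.
Round 3 — no new spreads; cascade stops.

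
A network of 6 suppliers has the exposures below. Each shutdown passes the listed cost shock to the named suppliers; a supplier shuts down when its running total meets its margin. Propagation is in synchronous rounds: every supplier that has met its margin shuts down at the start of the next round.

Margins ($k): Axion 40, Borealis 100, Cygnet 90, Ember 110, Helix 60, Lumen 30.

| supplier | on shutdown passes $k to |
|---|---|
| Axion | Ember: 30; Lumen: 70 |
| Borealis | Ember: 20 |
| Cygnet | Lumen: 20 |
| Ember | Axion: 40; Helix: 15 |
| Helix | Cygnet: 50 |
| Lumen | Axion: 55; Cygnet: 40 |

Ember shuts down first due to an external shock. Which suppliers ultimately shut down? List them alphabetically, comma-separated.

Round 1 — Ember shuts down (initial).
  Axion: +40 → 40 ≥ 40
  Helix: +15 → 15 < 60
Round 2 — Axion shuts down.
  Lumen: +70 → 70 ≥ 30
Round 3 — Lumen shuts down.
  Cygnet: +40 → 40 < 90
No further shutdowns.

Axion, Ember, Lumen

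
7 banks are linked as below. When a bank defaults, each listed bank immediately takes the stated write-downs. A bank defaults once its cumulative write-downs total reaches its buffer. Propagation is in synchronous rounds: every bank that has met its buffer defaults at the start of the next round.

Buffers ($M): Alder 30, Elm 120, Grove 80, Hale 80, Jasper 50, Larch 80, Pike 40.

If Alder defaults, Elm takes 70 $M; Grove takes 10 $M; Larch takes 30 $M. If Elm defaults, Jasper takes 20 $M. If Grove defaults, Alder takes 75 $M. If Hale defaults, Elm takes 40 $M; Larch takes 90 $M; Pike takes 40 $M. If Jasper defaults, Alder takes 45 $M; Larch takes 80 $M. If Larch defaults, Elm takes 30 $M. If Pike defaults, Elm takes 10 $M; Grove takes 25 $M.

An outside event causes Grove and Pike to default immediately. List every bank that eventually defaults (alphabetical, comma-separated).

Alder, Grove, Pike

Round 1 — Grove, Pike default (initial).
  Alder: +75 → 75 ≥ 30
  Elm: +10 → 10 < 120
Round 2 — Alder defaults.
  Elm: +70 → 80 < 120
  Larch: +30 → 30 < 80
No further defaults.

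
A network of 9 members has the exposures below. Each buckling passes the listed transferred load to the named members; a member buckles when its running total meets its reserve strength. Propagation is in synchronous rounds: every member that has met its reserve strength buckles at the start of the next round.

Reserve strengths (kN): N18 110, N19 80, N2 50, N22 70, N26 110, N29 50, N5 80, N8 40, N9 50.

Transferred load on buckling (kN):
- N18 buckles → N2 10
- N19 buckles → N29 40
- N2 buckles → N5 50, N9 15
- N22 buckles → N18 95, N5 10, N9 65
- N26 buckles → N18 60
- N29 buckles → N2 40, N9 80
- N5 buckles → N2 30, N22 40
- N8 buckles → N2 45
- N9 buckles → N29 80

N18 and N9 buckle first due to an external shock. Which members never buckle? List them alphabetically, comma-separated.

N19, N22, N26, N5, N8

Round 1 — N18, N9 buckle (initial).
  N2: +10 → 10 < 50
  N29: +80 → 80 ≥ 50
Round 2 — N29 buckles.
  N2: +40 → 50 ≥ 50
Round 3 — N2 buckles.
  N5: +50 → 50 < 80
No further bucklings.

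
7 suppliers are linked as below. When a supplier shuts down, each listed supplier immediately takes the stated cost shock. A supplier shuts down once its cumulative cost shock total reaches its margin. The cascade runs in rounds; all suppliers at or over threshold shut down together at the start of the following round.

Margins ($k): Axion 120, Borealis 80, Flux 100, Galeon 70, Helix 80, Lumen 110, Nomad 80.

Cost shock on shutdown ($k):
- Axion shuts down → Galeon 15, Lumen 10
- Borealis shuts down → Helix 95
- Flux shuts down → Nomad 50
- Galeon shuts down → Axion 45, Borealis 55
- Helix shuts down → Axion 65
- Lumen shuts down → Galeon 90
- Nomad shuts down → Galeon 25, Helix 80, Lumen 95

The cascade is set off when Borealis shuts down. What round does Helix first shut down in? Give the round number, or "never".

Round 1 — Borealis shuts down (initial).
  Helix: +95 → 95 ≥ 80
Round 2 — Helix shuts down.
  Axion: +65 → 65 < 120
No further shutdowns.

2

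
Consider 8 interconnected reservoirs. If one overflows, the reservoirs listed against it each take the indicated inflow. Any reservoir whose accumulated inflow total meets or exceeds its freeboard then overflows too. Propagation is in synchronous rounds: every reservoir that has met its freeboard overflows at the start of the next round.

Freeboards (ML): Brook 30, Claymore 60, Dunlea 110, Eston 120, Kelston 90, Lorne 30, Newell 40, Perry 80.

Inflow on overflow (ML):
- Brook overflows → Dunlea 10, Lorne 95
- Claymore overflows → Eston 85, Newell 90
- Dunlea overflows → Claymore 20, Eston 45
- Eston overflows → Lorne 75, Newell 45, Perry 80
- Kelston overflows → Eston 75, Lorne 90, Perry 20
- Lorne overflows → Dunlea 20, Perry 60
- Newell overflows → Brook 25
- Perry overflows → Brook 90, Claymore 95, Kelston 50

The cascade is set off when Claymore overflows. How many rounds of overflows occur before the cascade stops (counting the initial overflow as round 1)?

2

Round 1 — Claymore overflows (initial).
  Eston: +85 → 85 < 120
  Newell: +90 → 90 ≥ 40
Round 2 — Newell overflows.
  Brook: +25 → 25 < 30
No further overflows.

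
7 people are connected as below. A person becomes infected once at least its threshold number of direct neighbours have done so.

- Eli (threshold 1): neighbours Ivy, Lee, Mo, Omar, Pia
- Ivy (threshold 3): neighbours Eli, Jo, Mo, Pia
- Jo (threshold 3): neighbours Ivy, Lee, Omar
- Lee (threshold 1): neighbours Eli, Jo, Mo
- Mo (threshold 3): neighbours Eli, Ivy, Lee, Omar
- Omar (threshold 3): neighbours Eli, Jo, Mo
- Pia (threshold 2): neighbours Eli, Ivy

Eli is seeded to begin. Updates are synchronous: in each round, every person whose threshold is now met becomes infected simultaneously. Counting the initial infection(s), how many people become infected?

2

Round 1 — Eli becomes infected (initial).
Round 2 — checking thresholds:
  Ivy: 1 of 4 neighbours < 3, below threshold.
  Lee: 1 of 3 neighbours ≥ 1, becomes infected.
  Mo: 1 of 4 neighbours < 3, below threshold.
  Omar: 1 of 3 neighbours < 3, below threshold.
  Pia: 1 of 2 neighbours < 2, below threshold.
Round 3 — no new infections; cascade stops.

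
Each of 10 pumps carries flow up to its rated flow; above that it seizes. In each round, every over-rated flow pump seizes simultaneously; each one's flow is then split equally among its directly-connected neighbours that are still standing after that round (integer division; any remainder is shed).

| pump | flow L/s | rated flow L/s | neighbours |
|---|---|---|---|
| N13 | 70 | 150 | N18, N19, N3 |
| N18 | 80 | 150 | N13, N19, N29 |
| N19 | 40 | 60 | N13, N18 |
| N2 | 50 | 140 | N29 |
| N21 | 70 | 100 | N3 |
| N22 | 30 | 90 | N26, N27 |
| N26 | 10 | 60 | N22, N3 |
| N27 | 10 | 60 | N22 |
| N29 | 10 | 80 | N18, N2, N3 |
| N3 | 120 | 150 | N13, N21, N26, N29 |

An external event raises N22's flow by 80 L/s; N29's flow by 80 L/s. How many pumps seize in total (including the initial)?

Round 1 — N22 at 110 > 90; N29 at 90 > 80. N22, N29 seize.
  N22 sheds 110 L/s to N26, N27: 55 each.
    N26: 10+55 = 65 > 60
    N27: 10+55 = 65 > 60
  N29 sheds 90 L/s to N18, N2, N3: 30 each.
    N18: 80+30 = 110 ≤ 150
    N2: 50+30 = 80 ≤ 140
    N3: 120+30 = 150 ≤ 150
Round 2 — N26, N27 seize.
  N26 sheds 65 L/s to N3: 65 each.
    N3: 150+65 = 215 > 150
  N27 sheds 65 L/s: no online neighbours, lost.
Round 3 — N3 seizes.
  N3 sheds 215 L/s to N13, N21: 107 each (1 lost).
    N13: 70+107 = 177 > 150
    N21: 70+107 = 177 > 100
Round 4 — N13, N21 seize.
  N13 sheds 177 L/s to N18, N19: 88 each (1 lost).
    N18: 110+88 = 198 > 150
    N19: 40+88 = 128 > 60
  N21 sheds 177 L/s: no online neighbours, lost.
Round 5 — N18, N19 seize.
  N18 sheds 198 L/s: no online neighbours, lost.
  N19 sheds 128 L/s: no online neighbours, lost.
No further seizures.

9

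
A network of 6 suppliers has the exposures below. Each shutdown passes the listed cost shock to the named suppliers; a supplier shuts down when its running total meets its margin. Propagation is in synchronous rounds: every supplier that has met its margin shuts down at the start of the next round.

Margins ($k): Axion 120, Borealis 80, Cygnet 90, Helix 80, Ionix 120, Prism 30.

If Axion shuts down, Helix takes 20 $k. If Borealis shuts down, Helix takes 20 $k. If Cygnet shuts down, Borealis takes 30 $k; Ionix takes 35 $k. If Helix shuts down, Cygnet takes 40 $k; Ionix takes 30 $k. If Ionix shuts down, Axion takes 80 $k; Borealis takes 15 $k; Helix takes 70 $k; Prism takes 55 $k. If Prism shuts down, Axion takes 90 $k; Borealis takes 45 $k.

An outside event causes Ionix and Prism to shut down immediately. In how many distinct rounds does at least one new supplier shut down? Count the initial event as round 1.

3

Round 1 — Ionix, Prism shut down (initial).
  Axion: +80+90 → 170 ≥ 120
  Borealis: +15+45 → 60 < 80
  Helix: +70 → 70 < 80
Round 2 — Axion shuts down.
  Helix: +20 → 90 ≥ 80
Round 3 — Helix shuts down.
  Cygnet: +40 → 40 < 90
No further shutdowns.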